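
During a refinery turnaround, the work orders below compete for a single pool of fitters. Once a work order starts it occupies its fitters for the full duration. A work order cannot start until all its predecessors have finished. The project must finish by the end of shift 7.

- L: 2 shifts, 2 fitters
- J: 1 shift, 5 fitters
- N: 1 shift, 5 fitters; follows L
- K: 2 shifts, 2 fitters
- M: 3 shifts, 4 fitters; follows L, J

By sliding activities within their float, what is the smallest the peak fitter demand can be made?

Early-start (L@1, J@1, N@3, K@1, M@3) gives peak 9: s1:9  s2:4  s3:9  s4:4  s5:4  s6:0  s7:0.
Shift J→3, N→4, M→5.
Schedule L@1, J@3, N@4, K@1, M@5: s1:4  s2:4  s3:5  s4:5  s5:4  s6:4  s7:4 — peak 5.
Total fitter-shifts = 30 over 7 shifts ⇒ peak ≥ ⌈30/7⌉ = 5, so 5 is optimal.

5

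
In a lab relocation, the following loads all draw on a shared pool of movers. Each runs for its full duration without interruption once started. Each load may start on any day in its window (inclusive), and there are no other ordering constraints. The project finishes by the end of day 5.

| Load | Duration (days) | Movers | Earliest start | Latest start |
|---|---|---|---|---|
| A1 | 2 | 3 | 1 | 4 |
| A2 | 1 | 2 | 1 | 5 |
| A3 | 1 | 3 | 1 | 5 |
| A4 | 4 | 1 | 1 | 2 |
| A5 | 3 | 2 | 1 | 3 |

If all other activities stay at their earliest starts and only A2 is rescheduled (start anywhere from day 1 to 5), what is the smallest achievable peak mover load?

9

A2@1: d1:11  d2:6  d3:3  d4:1  d5:0 → peak 11
A2@2: d1:9  d2:8  d3:3  d4:1  d5:0 → peak 9
A2@3: d1:9  d2:6  d3:5  d4:1  d5:0 → peak 9
A2@4: d1:9  d2:6  d3:3  d4:3  d5:0 → peak 9
A2@5: d1:9  d2:6  d3:3  d4:1  d5:2 → peak 9
Best is A2@2, peak 9.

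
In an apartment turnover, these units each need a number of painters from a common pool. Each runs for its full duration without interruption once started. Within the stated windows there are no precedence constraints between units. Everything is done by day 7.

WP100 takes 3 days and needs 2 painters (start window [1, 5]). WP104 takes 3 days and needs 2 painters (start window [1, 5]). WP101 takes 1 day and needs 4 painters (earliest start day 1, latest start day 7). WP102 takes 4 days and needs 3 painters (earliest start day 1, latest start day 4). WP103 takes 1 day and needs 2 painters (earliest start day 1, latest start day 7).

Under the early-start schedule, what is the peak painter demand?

Early-start schedule: WP100@1, WP104@1, WP101@1, WP102@1, WP103@1.
Load per day: day 1: 13, day 2: 7, day 3: 7, day 4: 3, day 5: 0, day 6: 0, day 7: 0.
Peak is 13.

13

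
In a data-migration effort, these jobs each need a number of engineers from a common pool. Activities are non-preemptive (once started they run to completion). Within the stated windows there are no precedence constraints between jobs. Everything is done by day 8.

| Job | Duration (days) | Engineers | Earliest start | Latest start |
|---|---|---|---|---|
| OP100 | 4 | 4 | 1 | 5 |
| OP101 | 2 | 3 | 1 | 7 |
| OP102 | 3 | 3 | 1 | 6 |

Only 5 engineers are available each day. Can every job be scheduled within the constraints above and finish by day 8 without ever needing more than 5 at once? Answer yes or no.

no

The minimum achievable peak is 6; 5 < 6, so no feasible schedule stays within the cap.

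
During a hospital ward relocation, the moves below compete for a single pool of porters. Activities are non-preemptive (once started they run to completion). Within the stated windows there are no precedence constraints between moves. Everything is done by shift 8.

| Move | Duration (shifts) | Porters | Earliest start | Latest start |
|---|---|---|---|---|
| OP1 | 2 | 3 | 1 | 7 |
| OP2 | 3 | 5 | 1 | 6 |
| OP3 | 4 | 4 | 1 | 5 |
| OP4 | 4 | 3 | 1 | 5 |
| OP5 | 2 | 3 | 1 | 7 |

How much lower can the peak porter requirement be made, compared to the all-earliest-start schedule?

10

Early-start peak: s1:18  s2:18  s3:12  s4:7  s5:0  s6:0  s7:0  s8:0 ⇒ 18.
Leveled (OP1@1, OP2@1, OP3@4, OP4@3, OP5@7): s1:8  s2:8  s3:8  s4:7  s5:7  s6:7  s7:7  s8:3 ⇒ 8.
Reduction 18 − 8 = 10.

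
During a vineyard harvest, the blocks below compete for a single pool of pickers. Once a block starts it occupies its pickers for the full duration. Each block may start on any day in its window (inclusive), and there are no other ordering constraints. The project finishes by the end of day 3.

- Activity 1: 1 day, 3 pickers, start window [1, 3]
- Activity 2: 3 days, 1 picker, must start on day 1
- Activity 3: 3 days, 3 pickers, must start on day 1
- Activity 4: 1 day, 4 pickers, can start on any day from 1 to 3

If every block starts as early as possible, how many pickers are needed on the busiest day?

11

Early-start schedule: Activity 1@1, Activity 2@1, Activity 3@1, Activity 4@1.
Load per day: day 1: 11, day 2: 4, day 3: 4.
Peak is 11.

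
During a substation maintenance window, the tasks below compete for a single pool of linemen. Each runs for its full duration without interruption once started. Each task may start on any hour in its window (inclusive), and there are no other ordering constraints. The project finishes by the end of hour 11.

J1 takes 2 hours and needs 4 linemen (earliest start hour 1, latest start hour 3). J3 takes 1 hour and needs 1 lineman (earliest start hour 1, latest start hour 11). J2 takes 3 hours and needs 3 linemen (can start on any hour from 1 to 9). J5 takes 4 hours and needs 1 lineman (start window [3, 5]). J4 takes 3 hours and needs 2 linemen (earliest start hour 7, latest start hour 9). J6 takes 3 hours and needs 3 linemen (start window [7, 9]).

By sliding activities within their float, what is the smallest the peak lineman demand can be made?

Early-start (J1@1, J3@1, J2@1, J5@3, J4@7, J6@7) gives peak 8: h1:8  h2:7  h3:4  h4:1  h5:1  h6:1  h7:5  h8:5  h9:5  h10:0  h11:0.
Shift J2→3.
Schedule J1@1, J3@1, J2@3, J5@3, J4@7, J6@7: h1:5  h2:4  h3:4  h4:4  h5:4  h6:1  h7:5  h8:5  h9:5  h10:0  h11:0 — peak 5.

5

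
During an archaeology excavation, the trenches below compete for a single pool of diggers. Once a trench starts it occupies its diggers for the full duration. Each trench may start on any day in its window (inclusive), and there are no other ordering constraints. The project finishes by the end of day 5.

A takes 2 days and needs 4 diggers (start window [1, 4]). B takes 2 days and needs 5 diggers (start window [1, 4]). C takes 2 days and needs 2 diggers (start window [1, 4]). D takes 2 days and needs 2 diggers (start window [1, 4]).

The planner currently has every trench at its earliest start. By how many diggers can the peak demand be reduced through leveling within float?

6

Early-start peak: d1:13  d2:13  d3:0  d4:0  d5:0 ⇒ 13.
Leveled (A@1, B@3, C@1, D@3): d1:6  d2:6  d3:7  d4:7  d5:0 ⇒ 7.
Reduction 13 − 7 = 6.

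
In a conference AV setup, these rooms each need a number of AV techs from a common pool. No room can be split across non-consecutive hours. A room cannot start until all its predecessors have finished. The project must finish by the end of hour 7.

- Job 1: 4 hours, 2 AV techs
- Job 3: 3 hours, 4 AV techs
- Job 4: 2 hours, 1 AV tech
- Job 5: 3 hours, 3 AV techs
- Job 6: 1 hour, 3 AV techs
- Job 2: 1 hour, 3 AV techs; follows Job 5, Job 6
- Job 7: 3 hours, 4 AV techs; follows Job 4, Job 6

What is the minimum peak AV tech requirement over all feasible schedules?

8

Early-start (Job 1@1, Job 3@1, Job 4@1, Job 5@1, Job 6@1, Job 2@4, Job 7@3) gives peak 13: h1:13  h2:10  h3:13  h4:9  h5:4  h6:0  h7:0.
Shift Job 5→4, Job 6→4, Job 2→7, Job 7→5.
Schedule Job 1@1, Job 3@1, Job 4@1, Job 5@4, Job 6@4, Job 2@7, Job 7@5: h1:7  h2:7  h3:6  h4:8  h5:7  h6:7  h7:7 — peak 8.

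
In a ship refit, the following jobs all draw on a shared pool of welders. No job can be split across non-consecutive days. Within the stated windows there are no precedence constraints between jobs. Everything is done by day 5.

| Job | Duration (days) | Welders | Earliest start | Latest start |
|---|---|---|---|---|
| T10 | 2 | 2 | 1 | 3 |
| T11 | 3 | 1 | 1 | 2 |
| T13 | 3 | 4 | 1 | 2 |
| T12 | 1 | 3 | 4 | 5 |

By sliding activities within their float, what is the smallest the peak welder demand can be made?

Schedule T10@1, T11@1, T13@1, T12@4: d1:7  d2:7  d3:5  d4:3  d5:0 — peak 7.
No arrangement of the 24 feasible schedules does better.

7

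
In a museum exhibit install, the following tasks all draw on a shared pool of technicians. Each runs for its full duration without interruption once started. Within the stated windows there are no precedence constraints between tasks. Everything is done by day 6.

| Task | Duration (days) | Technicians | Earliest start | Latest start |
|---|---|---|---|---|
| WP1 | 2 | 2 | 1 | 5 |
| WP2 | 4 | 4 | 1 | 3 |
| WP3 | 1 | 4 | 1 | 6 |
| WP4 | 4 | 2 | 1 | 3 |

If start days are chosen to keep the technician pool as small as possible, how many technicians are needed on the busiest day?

6

Early-start (WP1@1, WP2@1, WP3@1, WP4@1) gives peak 12: d1:12  d2:8  d3:6  d4:6  d5:0  d6:0.
Shift WP3→5, WP4→3.
Schedule WP1@1, WP2@1, WP3@5, WP4@3: d1:6  d2:6  d3:6  d4:6  d5:6  d6:2 — peak 6.
Total technician-days = 32 over 6 days ⇒ peak ≥ ⌈32/6⌉ = 6, so 6 is optimal.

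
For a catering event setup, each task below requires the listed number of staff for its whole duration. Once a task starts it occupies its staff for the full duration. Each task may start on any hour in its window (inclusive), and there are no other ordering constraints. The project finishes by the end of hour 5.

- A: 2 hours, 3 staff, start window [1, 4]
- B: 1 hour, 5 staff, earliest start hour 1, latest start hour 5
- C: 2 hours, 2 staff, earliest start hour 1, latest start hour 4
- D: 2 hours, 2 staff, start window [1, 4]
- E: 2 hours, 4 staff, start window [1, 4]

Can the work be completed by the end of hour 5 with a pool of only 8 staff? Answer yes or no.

Schedule A@1, B@3, C@1, D@4, E@4: h1:5  h2:5  h3:5  h4:6  h5:6 — peak 6 ≤ 8.

yes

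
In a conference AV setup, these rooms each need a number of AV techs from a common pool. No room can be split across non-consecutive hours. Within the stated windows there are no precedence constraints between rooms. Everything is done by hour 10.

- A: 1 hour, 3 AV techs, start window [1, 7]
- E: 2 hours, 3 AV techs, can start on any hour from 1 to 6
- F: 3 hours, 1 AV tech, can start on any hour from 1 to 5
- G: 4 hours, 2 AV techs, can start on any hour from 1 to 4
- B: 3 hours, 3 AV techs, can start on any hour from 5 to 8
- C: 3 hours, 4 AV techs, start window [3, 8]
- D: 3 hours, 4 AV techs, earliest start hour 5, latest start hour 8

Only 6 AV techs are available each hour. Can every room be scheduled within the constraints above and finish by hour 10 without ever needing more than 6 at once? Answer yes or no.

no

The minimum achievable peak is 7; 6 < 7, so no feasible schedule stays within the cap.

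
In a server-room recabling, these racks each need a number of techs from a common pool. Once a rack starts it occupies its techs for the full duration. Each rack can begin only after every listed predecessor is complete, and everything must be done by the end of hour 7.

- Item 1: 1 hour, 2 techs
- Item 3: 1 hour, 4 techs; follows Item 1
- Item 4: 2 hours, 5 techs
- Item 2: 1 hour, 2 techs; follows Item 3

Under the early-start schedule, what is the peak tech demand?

Early-start schedule: Item 1@1, Item 3@2, Item 4@1, Item 2@3.
Load per hour: hour 1: 7, hour 2: 9, hour 3: 2, hour 4: 0, hour 5: 0, hour 6: 0, hour 7: 0.
Peak is 9.

9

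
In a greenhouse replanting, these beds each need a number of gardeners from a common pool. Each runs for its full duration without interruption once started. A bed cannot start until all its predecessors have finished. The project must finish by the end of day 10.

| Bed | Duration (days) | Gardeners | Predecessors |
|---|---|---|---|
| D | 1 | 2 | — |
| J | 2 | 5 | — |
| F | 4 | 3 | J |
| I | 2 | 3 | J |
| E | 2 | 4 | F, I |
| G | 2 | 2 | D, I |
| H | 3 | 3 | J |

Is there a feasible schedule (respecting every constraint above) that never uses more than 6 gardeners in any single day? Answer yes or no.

yes

Schedule D@1, J@2, F@4, I@4, E@9, G@8, H@6: d1:2  d2:5  d3:5  d4:6  d5:6  d6:6  d7:6  d8:5  d9:6  d10:4 — peak 6 ≤ 6.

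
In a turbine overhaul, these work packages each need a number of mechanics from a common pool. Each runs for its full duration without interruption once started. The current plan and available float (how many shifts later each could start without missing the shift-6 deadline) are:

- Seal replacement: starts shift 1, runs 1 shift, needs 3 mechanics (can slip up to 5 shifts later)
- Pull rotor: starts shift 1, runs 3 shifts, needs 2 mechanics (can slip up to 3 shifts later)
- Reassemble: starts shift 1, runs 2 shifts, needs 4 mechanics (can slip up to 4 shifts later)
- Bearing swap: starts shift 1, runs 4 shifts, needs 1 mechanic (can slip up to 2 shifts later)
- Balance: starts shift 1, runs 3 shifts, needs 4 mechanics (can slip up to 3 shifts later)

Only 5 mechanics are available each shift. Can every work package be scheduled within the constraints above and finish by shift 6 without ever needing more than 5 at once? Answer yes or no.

no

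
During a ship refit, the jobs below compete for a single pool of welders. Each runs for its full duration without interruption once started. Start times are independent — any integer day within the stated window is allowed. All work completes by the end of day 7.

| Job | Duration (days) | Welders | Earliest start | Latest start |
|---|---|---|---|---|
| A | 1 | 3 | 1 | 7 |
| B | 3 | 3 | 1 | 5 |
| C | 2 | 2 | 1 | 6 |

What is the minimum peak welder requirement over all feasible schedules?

Early-start (A@1, B@1, C@1) gives peak 8: d1:8  d2:5  d3:3  d4:0  d5:0  d6:0  d7:0.
Shift B→2, C→5.
Schedule A@1, B@2, C@5: d1:3  d2:3  d3:3  d4:3  d5:2  d6:2  d7:0 — peak 3.
Total welder-days = 16 over 7 days ⇒ peak ≥ ⌈16/7⌉ = 3, so 3 is optimal.

3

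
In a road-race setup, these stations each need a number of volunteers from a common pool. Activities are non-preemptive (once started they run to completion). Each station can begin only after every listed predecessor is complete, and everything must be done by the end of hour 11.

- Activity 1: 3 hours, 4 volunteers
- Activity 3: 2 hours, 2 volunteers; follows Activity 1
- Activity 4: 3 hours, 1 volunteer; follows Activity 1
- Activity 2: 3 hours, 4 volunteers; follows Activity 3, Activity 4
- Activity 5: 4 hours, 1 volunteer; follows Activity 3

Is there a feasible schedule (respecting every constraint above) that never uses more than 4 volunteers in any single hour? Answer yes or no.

The minimum achievable peak is 5; 4 < 5, so no feasible schedule stays within the cap.

no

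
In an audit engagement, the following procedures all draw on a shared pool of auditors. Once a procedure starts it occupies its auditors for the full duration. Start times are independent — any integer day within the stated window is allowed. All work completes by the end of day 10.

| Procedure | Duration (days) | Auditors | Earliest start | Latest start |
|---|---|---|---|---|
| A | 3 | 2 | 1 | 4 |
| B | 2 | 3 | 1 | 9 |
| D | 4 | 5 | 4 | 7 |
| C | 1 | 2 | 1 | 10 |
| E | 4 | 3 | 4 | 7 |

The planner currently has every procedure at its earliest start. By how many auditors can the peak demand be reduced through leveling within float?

Early-start peak: d1:7  d2:5  d3:2  d4:8  d5:8  d6:8  d7:8  d8:0  d9:0  d10:0 ⇒ 8.
Leveled (A@1, B@1, D@4, C@1, E@4): d1:7  d2:5  d3:2  d4:8  d5:8  d6:8  d7:8  d8:0  d9:0  d10:0 ⇒ 8.
Reduction 8 − 8 = 0.

0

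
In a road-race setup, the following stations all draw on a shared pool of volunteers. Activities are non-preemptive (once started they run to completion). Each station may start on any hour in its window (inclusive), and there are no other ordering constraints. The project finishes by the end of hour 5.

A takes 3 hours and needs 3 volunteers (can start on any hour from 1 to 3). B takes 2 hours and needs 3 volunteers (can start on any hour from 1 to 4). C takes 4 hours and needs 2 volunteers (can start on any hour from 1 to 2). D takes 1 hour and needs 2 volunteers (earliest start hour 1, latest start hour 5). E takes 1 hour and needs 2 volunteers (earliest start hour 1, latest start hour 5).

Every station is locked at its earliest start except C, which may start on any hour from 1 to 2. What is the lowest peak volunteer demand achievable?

C@1: h1:12  h2:8  h3:5  h4:2  h5:0 → peak 12
C@2: h1:10  h2:8  h3:5  h4:2  h5:2 → peak 10
Best is C@2, peak 10.

10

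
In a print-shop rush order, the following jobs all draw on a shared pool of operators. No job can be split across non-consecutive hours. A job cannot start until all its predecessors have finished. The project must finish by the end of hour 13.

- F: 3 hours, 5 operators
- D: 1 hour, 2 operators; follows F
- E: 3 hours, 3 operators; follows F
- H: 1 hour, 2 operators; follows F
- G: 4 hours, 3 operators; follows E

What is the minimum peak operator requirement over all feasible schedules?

Early-start (F@1, D@4, E@4, H@4, G@7) gives peak 7: h1:5  h2:5  h3:5  h4:7  h5:3  h6:3  h7:3  h8:3  h9:3  h10:3  h11:0  h12:0  h13:0.
Shift H→5.
Schedule F@1, D@4, E@4, H@5, G@7: h1:5  h2:5  h3:5  h4:5  h5:5  h6:3  h7:3  h8:3  h9:3  h10:3  h11:0  h12:0  h13:0 — peak 5.

5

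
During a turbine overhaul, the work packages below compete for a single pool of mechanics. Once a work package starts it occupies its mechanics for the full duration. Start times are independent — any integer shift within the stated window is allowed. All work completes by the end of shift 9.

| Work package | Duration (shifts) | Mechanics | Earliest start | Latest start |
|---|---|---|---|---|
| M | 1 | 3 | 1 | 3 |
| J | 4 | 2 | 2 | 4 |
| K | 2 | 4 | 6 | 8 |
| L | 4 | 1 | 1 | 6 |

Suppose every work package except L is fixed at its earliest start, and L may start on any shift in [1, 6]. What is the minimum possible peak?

4

L@1: s1:4  s2:3  s3:3  s4:3  s5:2  s6:4  s7:4  s8:0  s9:0 → peak 4
L@2: s1:3  s2:3  s3:3  s4:3  s5:3  s6:4  s7:4  s8:0  s9:0 → peak 4
L@3: s1:3  s2:2  s3:3  s4:3  s5:3  s6:5  s7:4  s8:0  s9:0 → peak 5
L@4: s1:3  s2:2  s3:2  s4:3  s5:3  s6:5  s7:5  s8:0  s9:0 → peak 5
L@5: s1:3  s2:2  s3:2  s4:2  s5:3  s6:5  s7:5  s8:1  s9:0 → peak 5
L@6: s1:3  s2:2  s3:2  s4:2  s5:2  s6:5  s7:5  s8:1  s9:1 → peak 5
Best is L@1, peak 4.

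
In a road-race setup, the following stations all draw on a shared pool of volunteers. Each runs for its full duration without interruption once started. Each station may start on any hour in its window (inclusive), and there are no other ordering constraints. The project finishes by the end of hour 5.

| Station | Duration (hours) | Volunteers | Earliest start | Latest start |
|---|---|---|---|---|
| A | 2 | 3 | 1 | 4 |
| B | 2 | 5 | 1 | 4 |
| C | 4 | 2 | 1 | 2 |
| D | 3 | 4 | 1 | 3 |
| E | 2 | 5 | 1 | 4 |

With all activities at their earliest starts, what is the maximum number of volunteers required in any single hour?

Early-start schedule: A@1, B@1, C@1, D@1, E@1.
Load per hour: hour 1: 19, hour 2: 19, hour 3: 6, hour 4: 2, hour 5: 0.
Peak is 19.

19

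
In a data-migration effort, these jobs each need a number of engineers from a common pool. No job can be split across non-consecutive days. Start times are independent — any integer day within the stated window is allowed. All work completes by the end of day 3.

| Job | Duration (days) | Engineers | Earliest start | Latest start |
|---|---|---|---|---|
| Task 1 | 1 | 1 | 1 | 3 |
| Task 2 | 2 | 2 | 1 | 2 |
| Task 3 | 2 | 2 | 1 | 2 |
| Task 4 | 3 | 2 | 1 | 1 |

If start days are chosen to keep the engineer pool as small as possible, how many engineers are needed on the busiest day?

6

Early-start (Task 1@1, Task 2@1, Task 3@1, Task 4@1) gives peak 7: d1:7  d2:6  d3:2.
Shift Task 3→2.
Schedule Task 1@1, Task 2@1, Task 3@2, Task 4@1: d1:5  d2:6  d3:4 — peak 6.
No arrangement of the 12 feasible schedules does better.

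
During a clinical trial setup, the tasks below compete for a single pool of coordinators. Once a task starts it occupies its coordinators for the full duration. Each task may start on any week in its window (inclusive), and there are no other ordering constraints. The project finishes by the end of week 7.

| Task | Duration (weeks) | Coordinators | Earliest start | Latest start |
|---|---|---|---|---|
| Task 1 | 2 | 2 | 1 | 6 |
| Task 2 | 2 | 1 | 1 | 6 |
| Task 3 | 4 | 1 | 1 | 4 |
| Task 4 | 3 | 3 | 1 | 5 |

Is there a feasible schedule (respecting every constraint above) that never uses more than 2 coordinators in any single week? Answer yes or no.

no

Total coordinator-weeks = 19; over 7 weeks the average is 19/7 > 2, so some week must exceed 2.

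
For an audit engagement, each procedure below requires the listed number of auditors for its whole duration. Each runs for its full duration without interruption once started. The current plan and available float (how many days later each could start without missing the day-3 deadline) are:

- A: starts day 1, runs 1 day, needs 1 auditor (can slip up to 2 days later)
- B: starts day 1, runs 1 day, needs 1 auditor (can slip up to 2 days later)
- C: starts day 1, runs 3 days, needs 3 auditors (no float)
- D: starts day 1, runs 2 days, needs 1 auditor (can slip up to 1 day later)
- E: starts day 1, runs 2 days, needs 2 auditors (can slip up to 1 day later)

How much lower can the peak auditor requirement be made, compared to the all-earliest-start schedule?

Early-start peak: d1:8  d2:6  d3:3 ⇒ 8.
Leveled (A@1, B@1, C@1, D@1, E@2): d1:6  d2:6  d3:5 ⇒ 6.
Reduction 8 − 6 = 2.

2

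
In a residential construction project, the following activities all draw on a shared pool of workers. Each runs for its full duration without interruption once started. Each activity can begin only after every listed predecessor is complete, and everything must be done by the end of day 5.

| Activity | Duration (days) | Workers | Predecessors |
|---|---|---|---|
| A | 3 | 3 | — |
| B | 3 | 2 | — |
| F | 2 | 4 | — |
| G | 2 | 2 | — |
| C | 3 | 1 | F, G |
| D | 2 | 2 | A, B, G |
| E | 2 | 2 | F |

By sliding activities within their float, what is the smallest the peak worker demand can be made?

Schedule A@1, B@1, F@1, G@1, C@3, D@4, E@3: d1:11  d2:11  d3:8  d4:5  d5:3 — peak 11.
No arrangement of the 2 feasible schedules does better.

11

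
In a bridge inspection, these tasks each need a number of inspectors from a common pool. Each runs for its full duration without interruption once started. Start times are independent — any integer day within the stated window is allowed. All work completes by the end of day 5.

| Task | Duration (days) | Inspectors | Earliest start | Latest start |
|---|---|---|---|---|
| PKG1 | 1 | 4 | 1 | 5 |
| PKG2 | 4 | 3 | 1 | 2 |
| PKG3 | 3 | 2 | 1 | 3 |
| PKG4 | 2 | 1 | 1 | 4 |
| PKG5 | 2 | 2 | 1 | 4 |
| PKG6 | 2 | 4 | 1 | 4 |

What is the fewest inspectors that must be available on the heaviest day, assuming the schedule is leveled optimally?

8

Early-start (PKG1@1, PKG2@1, PKG3@1, PKG4@1, PKG5@1, PKG6@1) gives peak 16: d1:16  d2:12  d3:5  d4:3  d5:0.
Shift PKG2→2, PKG5→2, PKG6→4.
Schedule PKG1@1, PKG2@2, PKG3@1, PKG4@1, PKG5@2, PKG6@4: d1:7  d2:8  d3:7  d4:7  d5:7 — peak 8.
Total inspector-days = 36 over 5 days ⇒ peak ≥ ⌈36/5⌉ = 8, so 8 is optimal.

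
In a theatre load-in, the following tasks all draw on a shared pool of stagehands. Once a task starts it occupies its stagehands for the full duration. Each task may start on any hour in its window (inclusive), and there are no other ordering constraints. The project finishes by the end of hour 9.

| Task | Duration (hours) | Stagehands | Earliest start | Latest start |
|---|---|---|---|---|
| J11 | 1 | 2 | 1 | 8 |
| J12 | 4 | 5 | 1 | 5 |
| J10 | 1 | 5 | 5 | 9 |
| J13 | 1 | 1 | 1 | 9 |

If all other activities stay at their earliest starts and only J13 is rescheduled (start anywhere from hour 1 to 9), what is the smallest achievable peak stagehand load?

7

J13@1: h1:8  h2:5  h3:5  h4:5  h5:5  h6:0  h7:0  h8:0  h9:0 → peak 8
J13@2: h1:7  h2:6  h3:5  h4:5  h5:5  h6:0  h7:0  h8:0  h9:0 → peak 7
J13@3: h1:7  h2:5  h3:6  h4:5  h5:5  h6:0  h7:0  h8:0  h9:0 → peak 7
J13@4: h1:7  h2:5  h3:5  h4:6  h5:5  h6:0  h7:0  h8:0  h9:0 → peak 7
J13@5: h1:7  h2:5  h3:5  h4:5  h5:6  h6:0  h7:0  h8:0  h9:0 → peak 7
J13@6: h1:7  h2:5  h3:5  h4:5  h5:5  h6:1  h7:0  h8:0  h9:0 → peak 7
J13@7: h1:7  h2:5  h3:5  h4:5  h5:5  h6:0  h7:1  h8:0  h9:0 → peak 7
J13@8: h1:7  h2:5  h3:5  h4:5  h5:5  h6:0  h7:0  h8:1  h9:0 → peak 7
J13@9: h1:7  h2:5  h3:5  h4:5  h5:5  h6:0  h7:0  h8:0  h9:1 → peak 7
Best is J13@2, peak 7.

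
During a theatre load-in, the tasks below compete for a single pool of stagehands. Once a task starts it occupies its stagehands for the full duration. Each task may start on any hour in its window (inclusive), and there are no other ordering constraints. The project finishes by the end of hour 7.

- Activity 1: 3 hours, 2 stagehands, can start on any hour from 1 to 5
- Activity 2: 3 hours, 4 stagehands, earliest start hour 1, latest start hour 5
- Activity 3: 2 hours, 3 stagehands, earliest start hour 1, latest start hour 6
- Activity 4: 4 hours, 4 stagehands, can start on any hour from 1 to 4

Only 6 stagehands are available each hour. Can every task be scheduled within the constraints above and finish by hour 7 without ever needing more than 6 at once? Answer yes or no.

The minimum achievable peak is 7; 6 < 7, so no feasible schedule stays within the cap.

no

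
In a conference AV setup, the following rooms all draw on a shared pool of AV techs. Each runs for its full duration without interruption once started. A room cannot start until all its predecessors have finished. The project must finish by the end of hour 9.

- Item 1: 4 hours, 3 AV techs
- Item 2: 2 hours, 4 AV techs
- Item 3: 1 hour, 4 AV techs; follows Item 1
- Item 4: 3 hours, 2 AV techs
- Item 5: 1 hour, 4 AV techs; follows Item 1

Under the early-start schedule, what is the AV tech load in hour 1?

9

At early start, hour 1 has: Item 1, Item 2, Item 4.
Demand: 3 + 4 + 2 = 9.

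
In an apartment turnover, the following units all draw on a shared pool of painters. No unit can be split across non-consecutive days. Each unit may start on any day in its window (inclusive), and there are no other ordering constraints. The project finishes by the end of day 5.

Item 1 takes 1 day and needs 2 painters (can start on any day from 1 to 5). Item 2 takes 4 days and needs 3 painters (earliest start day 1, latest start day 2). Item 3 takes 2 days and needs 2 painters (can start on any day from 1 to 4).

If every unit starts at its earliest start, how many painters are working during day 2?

5

At early start, day 2 has: Item 2, Item 3.
Demand: 3 + 2 = 5.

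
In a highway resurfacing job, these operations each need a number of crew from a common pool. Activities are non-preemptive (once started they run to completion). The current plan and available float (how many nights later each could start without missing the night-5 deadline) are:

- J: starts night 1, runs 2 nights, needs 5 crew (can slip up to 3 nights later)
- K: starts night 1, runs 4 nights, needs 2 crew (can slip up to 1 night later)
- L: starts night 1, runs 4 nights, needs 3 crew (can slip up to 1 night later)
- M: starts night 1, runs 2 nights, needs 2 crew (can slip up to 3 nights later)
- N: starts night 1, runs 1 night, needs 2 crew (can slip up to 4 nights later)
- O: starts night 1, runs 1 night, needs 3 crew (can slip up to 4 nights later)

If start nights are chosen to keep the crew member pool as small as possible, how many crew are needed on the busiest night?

Early-start (J@1, K@1, L@1, M@1, N@1, O@1) gives peak 17: n1:17  n2:12  n3:5  n4:5  n5:0.
Shift M→3, N→3, O→4.
Schedule J@1, K@1, L@1, M@3, N@3, O@4: n1:10  n2:10  n3:9  n4:10  n5:0 — peak 10.

10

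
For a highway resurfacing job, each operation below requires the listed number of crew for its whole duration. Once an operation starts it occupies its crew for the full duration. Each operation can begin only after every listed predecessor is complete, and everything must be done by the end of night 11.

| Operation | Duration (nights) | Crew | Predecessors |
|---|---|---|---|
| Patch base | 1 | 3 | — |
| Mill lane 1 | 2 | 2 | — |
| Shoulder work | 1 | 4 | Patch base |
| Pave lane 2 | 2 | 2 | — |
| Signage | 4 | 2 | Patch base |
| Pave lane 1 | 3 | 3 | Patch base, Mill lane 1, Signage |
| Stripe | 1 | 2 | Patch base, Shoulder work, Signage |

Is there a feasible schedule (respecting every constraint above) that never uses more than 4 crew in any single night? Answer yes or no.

yes

Schedule Patch base@1, Mill lane 1@2, Shoulder work@6, Pave lane 2@4, Signage@2, Pave lane 1@7, Stripe@10: n1:3  n2:4  n3:4  n4:4  n5:4  n6:4  n7:3  n8:3  n9:3  n10:2  n11:0 — peak 4 ≤ 4.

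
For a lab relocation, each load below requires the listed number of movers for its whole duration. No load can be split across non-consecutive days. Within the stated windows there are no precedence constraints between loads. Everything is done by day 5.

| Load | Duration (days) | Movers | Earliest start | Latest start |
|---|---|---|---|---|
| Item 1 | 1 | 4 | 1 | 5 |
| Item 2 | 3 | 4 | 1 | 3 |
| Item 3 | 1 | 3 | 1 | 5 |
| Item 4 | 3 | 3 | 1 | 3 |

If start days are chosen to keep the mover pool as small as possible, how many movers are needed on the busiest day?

Early-start (Item 1@1, Item 2@1, Item 3@1, Item 4@1) gives peak 14: d1:14  d2:7  d3:7  d4:0  d5:0.
Shift Item 2→2, Item 4→2.
Schedule Item 1@1, Item 2@2, Item 3@1, Item 4@2: d1:7  d2:7  d3:7  d4:7  d5:0 — peak 7.

7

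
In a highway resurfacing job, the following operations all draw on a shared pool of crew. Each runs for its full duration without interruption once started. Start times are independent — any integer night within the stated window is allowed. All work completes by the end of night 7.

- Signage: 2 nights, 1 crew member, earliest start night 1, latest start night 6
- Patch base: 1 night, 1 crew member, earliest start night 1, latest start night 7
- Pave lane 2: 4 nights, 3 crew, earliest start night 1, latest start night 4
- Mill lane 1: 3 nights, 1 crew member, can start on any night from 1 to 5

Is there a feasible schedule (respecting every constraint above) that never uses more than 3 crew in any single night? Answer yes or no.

yes

Schedule Signage@1, Patch base@1, Pave lane 2@4, Mill lane 1@1: n1:3  n2:2  n3:1  n4:3  n5:3  n6:3  n7:3 — peak 3 ≤ 3.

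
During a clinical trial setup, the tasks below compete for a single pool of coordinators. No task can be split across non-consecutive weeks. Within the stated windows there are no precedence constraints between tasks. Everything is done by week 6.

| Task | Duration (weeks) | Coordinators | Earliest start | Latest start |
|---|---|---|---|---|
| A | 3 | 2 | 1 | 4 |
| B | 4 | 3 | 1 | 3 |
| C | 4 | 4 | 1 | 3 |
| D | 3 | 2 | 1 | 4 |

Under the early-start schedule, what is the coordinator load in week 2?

11

At early start, week 2 has: A, B, C, D.
Demand: 2 + 3 + 4 + 2 = 11.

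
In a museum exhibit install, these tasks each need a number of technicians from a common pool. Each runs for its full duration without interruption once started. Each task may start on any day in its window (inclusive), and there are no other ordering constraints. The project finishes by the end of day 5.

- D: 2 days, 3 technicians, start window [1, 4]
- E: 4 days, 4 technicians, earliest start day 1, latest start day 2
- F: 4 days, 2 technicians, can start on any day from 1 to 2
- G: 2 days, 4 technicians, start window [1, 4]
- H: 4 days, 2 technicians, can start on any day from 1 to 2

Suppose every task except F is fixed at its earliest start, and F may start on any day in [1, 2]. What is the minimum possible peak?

15

F@1: d1:15  d2:15  d3:8  d4:8  d5:0 → peak 15
F@2: d1:13  d2:15  d3:8  d4:8  d5:2 → peak 15
Best is F@1, peak 15.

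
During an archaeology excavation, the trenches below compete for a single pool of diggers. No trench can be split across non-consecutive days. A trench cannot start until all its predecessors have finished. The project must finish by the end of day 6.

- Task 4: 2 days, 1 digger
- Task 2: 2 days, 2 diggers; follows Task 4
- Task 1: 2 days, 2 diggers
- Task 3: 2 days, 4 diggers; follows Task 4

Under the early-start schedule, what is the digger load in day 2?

At early start, day 2 has: Task 4, Task 1.
Demand: 1 + 2 = 3.

3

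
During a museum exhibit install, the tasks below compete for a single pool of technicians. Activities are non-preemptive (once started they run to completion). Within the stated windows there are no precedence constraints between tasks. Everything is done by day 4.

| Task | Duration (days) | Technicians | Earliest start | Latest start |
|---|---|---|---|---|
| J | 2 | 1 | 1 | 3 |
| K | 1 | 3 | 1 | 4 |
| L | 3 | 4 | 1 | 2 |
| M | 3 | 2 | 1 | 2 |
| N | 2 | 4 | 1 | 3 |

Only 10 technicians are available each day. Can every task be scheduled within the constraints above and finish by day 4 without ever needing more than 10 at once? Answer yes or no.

yes

Schedule J@1, K@1, L@1, M@1, N@3: d1:10  d2:7  d3:10  d4:4 — peak 10 ≤ 10.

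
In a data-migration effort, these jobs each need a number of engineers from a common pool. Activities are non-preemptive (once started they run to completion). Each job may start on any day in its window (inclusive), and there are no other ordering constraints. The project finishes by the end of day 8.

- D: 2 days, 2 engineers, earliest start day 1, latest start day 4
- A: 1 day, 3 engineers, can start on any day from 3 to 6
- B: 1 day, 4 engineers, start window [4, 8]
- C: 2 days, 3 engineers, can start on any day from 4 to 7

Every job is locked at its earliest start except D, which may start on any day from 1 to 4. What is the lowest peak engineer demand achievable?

D@1: d1:2  d2:2  d3:3  d4:7  d5:3  d6:0  d7:0  d8:0 → peak 7
D@2: d1:0  d2:2  d3:5  d4:7  d5:3  d6:0  d7:0  d8:0 → peak 7
D@3: d1:0  d2:0  d3:5  d4:9  d5:3  d6:0  d7:0  d8:0 → peak 9
D@4: d1:0  d2:0  d3:3  d4:9  d5:5  d6:0  d7:0  d8:0 → peak 9
Best is D@1, peak 7.

7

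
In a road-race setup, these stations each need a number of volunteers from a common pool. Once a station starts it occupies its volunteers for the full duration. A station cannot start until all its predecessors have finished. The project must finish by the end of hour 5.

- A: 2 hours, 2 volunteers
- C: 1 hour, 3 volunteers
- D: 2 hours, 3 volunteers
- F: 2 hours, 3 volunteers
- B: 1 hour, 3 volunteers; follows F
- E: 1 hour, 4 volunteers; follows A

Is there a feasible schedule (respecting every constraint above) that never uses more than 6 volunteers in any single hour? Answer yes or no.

yes

Schedule A@1, C@1, D@3, F@2, B@4, E@5: h1:5  h2:5  h3:6  h4:6  h5:4 — peak 6 ≤ 6.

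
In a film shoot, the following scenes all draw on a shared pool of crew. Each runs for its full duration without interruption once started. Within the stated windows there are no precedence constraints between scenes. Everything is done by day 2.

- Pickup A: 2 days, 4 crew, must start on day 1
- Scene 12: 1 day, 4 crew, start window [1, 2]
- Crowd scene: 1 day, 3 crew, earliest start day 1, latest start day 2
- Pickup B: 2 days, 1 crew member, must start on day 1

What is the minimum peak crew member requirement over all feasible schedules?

Early-start (Pickup A@1, Scene 12@1, Crowd scene@1, Pickup B@1) gives peak 12: d1:12  d2:5.
Shift Crowd scene→2.
Schedule Pickup A@1, Scene 12@1, Crowd scene@2, Pickup B@1: d1:9  d2:8 — peak 9.
Total crew member-days = 17 over 2 days ⇒ peak ≥ ⌈17/2⌉ = 9, so 9 is optimal.

9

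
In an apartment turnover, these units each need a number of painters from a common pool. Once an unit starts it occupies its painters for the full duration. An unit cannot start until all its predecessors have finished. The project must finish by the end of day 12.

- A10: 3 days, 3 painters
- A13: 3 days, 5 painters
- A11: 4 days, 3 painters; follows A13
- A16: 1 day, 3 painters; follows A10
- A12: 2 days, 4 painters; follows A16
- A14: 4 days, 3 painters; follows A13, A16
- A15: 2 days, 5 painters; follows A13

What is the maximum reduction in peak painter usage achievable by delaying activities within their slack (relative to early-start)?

Early-start peak: d1:8  d2:8  d3:8  d4:11  d5:15  d6:10  d7:6  d8:3  d9:0  d10:0  d11:0  d12:0 ⇒ 15.
Leveled (A10@1, A13@1, A11@4, A16@4, A12@5, A14@7, A15@8): d1:8  d2:8  d3:8  d4:6  d5:7  d6:7  d7:6  d8:8  d9:8  d10:3  d11:0  d12:0 ⇒ 8.
Reduction 15 − 8 = 7.

7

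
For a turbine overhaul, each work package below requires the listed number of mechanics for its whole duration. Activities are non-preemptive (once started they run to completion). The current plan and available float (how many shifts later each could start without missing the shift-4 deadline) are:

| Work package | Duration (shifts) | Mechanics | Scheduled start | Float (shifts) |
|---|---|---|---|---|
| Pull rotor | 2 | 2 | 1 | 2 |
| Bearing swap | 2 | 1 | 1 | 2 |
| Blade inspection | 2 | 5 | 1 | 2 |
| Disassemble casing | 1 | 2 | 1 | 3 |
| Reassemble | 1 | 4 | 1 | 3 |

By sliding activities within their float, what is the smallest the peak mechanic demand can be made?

6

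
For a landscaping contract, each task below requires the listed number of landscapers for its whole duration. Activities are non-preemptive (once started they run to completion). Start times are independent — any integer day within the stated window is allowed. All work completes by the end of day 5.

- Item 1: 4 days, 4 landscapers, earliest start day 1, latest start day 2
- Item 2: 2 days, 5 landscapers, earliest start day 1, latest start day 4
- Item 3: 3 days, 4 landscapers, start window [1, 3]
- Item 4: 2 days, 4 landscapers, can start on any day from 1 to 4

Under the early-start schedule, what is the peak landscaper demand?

Early-start schedule: Item 1@1, Item 2@1, Item 3@1, Item 4@1.
Load per day: day 1: 17, day 2: 17, day 3: 8, day 4: 4, day 5: 0.
Peak is 17.

17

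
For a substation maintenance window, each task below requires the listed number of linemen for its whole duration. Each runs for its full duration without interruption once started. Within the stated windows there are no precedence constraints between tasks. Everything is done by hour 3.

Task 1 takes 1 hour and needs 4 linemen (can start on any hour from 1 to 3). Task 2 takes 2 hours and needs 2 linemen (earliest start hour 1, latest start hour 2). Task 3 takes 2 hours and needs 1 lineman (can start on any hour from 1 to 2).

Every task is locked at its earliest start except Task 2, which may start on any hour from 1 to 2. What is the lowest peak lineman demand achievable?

Task 2@1: h1:7  h2:3  h3:0 → peak 7
Task 2@2: h1:5  h2:3  h3:2 → peak 5
Best is Task 2@2, peak 5.

5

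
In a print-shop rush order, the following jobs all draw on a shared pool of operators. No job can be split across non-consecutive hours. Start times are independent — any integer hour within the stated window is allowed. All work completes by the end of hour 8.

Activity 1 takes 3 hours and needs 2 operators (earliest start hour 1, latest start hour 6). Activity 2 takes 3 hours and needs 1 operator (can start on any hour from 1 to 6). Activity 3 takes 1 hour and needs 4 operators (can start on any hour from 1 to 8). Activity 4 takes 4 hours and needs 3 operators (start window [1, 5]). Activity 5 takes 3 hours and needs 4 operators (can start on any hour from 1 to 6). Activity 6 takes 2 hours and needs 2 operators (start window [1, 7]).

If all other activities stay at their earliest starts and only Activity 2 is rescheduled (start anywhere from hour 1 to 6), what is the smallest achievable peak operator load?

15

Activity 2@1: h1:16  h2:12  h3:10  h4:3  h5:0  h6:0  h7:0  h8:0 → peak 16
Activity 2@2: h1:15  h2:12  h3:10  h4:4  h5:0  h6:0  h7:0  h8:0 → peak 15
Activity 2@3: h1:15  h2:11  h3:10  h4:4  h5:1  h6:0  h7:0  h8:0 → peak 15
Activity 2@4: h1:15  h2:11  h3:9  h4:4  h5:1  h6:1  h7:0  h8:0 → peak 15
Activity 2@5: h1:15  h2:11  h3:9  h4:3  h5:1  h6:1  h7:1  h8:0 → peak 15
Activity 2@6: h1:15  h2:11  h3:9  h4:3  h5:0  h6:1  h7:1  h8:1 → peak 15
Best is Activity 2@2, peak 15.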